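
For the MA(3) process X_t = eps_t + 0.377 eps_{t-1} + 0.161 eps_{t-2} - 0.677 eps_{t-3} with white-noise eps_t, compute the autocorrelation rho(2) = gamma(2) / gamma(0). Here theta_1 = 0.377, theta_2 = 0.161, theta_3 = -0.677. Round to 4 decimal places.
\rho(2) = -0.0579

For an MA(q) process with theta_0 = 1, the autocovariance is
  gamma(k) = sigma^2 * sum_{i=0..q-k} theta_i * theta_{i+k},
and rho(k) = gamma(k) / gamma(0). Sigma^2 cancels.
  numerator   = (1)*(0.161) + (0.377)*(-0.677) = -0.094229.
  denominator = (1)^2 + (0.377)^2 + (0.161)^2 + (-0.677)^2 = 1.626379.
  rho(2) = -0.094229 / 1.626379 = -0.0579.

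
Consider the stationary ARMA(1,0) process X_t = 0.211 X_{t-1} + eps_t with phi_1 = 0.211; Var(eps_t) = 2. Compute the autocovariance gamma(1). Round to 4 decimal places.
\gamma(1) = 0.4417

Multiply the model equation by X_{t-k} and take expectations. With theta_0 = psi_0 = 1 and psi_j the MA(infinity) weights, this gives
  gamma(k) - sum_i phi_i gamma(k-i) = c_k,
  c_k = sigma^2 * sum_{j=k..q} theta_j psi_{j-k}   (c_k = 0 for k > q),
using gamma(-m) = gamma(m).
Pure AR (q = 0): c_0 = sigma^2 = 2, c_k = 0 for k >= 1.
Equations for k = 0 and k = 1 (AR order 1):
  gamma(0) = phi_1 gamma(1) + c_0
  gamma(1) = phi_1 gamma(0) + c_1
Substituting the second into the first: gamma(0) (1 - phi_1^2) = c_0 + phi_1 c_1, so
  gamma(0) = c_0 / (1 - phi_1^2) = 2 / (1 - (0.211)^2) = 2 / 0.955479 = 2.093191.
  gamma(1) = phi_1 gamma(0) = (0.211)(2.093191) = 0.441663.
Therefore gamma(1) = 0.4417 (to 4 decimal places).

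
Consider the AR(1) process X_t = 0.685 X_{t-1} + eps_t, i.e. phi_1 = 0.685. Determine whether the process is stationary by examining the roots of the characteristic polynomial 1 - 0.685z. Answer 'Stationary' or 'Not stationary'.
\text{Stationary}

The AR(p) characteristic polynomial is P(z) = 1 - 0.685z.
Stationarity requires all roots to lie outside the unit circle, i.e. |z| > 1 for every root.
This is linear in z: 1 + (-0.685) z = 0  =>  z = -1/(-0.685) = 1.459854,  |z| = 1.459854.
Moduli of all roots: 1.4599.
All moduli strictly greater than 1? Yes.
Verdict: Stationary.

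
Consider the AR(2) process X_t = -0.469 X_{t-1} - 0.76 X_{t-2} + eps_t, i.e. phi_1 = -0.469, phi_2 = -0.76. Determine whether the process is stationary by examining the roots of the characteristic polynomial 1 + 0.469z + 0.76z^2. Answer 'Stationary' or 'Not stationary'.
\text{Stationary}

The AR(p) characteristic polynomial is P(z) = 1 + 0.469z + 0.76z^2.
Stationarity requires all roots to lie outside the unit circle, i.e. |z| > 1 for every root.
Set 1 + (0.469) z + (0.76) z^2 = 0, i.e. a z^2 + b z + c = 0 with a = 0.76, b = 0.469, c = 1.
Discriminant D = b^2 - 4ac = (0.469)^2 - 4*(0.76)*1 = 0.219961 - (3.04) = -2.820039.
D < 0, so the roots are the complex-conjugate pair z = (-b +/- i sqrt(-D)) / (2a) = -0.3086 +/- 1.1048i.
For a conjugate pair |z|^2 = z * conj(z) = (product of roots) = c/a = 1/(0.76) = 1.315789, so |z| = sqrt(1.315789) = 1.1471 for both roots.
Moduli of all roots: 1.1471, 1.1471.
All moduli strictly greater than 1? Yes.
Verdict: Stationary.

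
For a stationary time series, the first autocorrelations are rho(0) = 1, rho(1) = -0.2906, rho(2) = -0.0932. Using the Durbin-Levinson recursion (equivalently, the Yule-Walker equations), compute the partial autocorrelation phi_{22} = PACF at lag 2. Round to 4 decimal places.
\phi_{22} = -0.1940

The PACF at lag k is phi_{kk}, the last component of the solution
to the Yule-Walker system G_k phi = r_k where
  (G_k)_{ij} = rho(|i - j|), (r_k)_i = rho(i), i,j = 1..k.
Equivalently, Durbin-Levinson gives phi_{kk} iteratively:
  phi_{11} = rho(1)
  phi_{kk} = [rho(k) - sum_{j=1..k-1} phi_{k-1,j} rho(k-j)]
            / [1 - sum_{j=1..k-1} phi_{k-1,j} rho(j)],
  phi_{k,j} = phi_{k-1,j} - phi_{kk} phi_{k-1,k-j},  j = 1..k-1.
Step k = 1:
  phi_11 = rho(1) = -0.2906.
Step k = 2:
  phi_22 = [rho(2) - phi_11 rho(1)] / [1 - phi_11 rho(1)] = [-0.0932 - (-0.2906)(-0.2906)] / [1 - (-0.2906)(-0.2906)]
         = -0.17764836 / 0.91555164 = -0.194.
Therefore phi_{22} = -0.1940.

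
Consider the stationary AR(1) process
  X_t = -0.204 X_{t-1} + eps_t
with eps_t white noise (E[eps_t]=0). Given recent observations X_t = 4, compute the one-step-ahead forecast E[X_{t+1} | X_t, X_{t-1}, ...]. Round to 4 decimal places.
E[X_{t+1} \mid \mathcal F_t] = -0.8160

For an AR(p) model X_t = c + sum_i phi_i X_{t-i} + eps_t, the
one-step-ahead conditional mean is
  E[X_{t+1} | X_t, ...] = c + sum_i phi_i X_{t+1-i}.
Substitute known values:
  E[X_{t+1} | ...] = (-0.204) * (4)
                   = -0.8160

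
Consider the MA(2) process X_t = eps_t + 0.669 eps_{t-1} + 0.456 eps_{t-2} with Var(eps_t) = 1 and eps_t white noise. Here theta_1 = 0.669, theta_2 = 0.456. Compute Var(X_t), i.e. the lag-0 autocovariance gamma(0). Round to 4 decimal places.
\gamma(0) = 1.6555

For an MA(q) process X_t = eps_t + sum_i theta_i eps_{t-i} with
Var(eps_t) = sigma^2, the variance is
  gamma(0) = sigma^2 * (1 + sum_i theta_i^2).
  sum_i theta_i^2 = (0.669)^2 + (0.456)^2 = 0.447561 + 0.207936 = 0.655497.
  gamma(0) = 1 * (1 + 0.655497) = 1 * 1.655497 = 1.655497, which rounds to 1.6555.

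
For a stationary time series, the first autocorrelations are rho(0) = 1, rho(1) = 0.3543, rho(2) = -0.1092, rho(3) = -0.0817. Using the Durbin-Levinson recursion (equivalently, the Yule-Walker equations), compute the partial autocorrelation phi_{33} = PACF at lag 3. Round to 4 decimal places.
\phi_{33} = 0.0770

The PACF at lag k is phi_{kk}, the last component of the solution
to the Yule-Walker system G_k phi = r_k where
  (G_k)_{ij} = rho(|i - j|), (r_k)_i = rho(i), i,j = 1..k.
Equivalently, Durbin-Levinson gives phi_{kk} iteratively:
  phi_{11} = rho(1)
  phi_{kk} = [rho(k) - sum_{j=1..k-1} phi_{k-1,j} rho(k-j)]
            / [1 - sum_{j=1..k-1} phi_{k-1,j} rho(j)],
  phi_{k,j} = phi_{k-1,j} - phi_{kk} phi_{k-1,k-j},  j = 1..k-1.
Step k = 1:
  phi_11 = rho(1) = 0.3543.
Step k = 2:
  phi_22 = [rho(2) - phi_11 rho(1)] / [1 - phi_11 rho(1)] = [-0.1092 - (0.3543)(0.3543)] / [1 - (0.3543)(0.3543)]
         = -0.23472849 / 0.87447151 = -0.268423.
  Update: phi_21 = phi_11 - phi_22 phi_11 = 0.3543 - (-0.268423)(0.3543) = 0.449402.
Step k = 3:
  phi_33 = [rho(3) - phi_21 rho(2) - phi_22 rho(1)] / [1 - phi_21 rho(1) - phi_22 rho(2)]
    numerator   = -0.0817 - (0.449402)(-0.1092) - (-0.268423)(0.3543) = 0.0624771
    denominator = 1 - (0.449402)(0.3543) - (-0.268423)(-0.1092) = 0.81146492
  phi_33 = 0.0624771 / 0.81146492 = 0.077.
Therefore phi_{33} = 0.0770.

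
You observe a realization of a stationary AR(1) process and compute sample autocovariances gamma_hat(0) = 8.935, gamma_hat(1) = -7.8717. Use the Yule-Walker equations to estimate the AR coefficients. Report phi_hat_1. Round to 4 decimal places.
\hat\phi_{1} = -0.8810

The Yule-Walker equations for an AR(p) process read, in matrix form,
  Gamma_p phi = r_p,   with   (Gamma_p)_{ij} = gamma(|i - j|),
                       (r_p)_i = gamma(i),   i,j = 1..p.
Substitute the sample gammas (Toeplitz matrix and right-hand side of size 1):
  Gamma_p = [[8.935]]
  r_p     = [-7.8717]
With p = 1 this is the single equation gamma(0) phi_1 = gamma(1):
  phi_hat_1 = gamma(1) / gamma(0) = -7.8717 / 8.935 = -0.8810.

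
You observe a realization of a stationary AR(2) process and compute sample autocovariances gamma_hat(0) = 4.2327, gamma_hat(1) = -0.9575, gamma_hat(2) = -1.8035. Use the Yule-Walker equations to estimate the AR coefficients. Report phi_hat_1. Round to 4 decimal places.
\hat\phi_{1} = -0.3400

The Yule-Walker equations for an AR(p) process read, in matrix form,
  Gamma_p phi = r_p,   with   (Gamma_p)_{ij} = gamma(|i - j|),
                       (r_p)_i = gamma(i),   i,j = 1..p.
Substitute the sample gammas (Toeplitz matrix and right-hand side of size 2):
  Gamma_p = [[4.2327, -0.9575], [-0.9575, 4.2327]]
  r_p     = [-0.9575, -1.8035]
Written out:
  4.2327 phi_1 - 0.9575 phi_2 = -0.9575
  -0.9575 phi_1 + 4.2327 phi_2 = -1.8035
Solve by Cramer's rule:
  det = gamma(0)^2 - gamma(1)^2 = (4.2327)^2 - (-0.9575)^2 = 17.91574929 - 0.91680625 = 16.99894304
  phi_hat_1 = [gamma(1) gamma(0) - gamma(1) gamma(2)] / det = [(-0.9575)(4.2327) - (-0.9575)(-1.8035)] / 16.99894304 = -5.7796615 / 16.99894304 = -0.34
  phi_hat_2 = [gamma(0) gamma(2) - gamma(1)^2] / det = [(4.2327)(-1.8035) - (-0.9575)^2] / 16.99894304 = -8.5504807 / 16.99894304 = -0.503
So phi_hat = [-0.3400, -0.5030].
Therefore phi_hat_1 = -0.3400.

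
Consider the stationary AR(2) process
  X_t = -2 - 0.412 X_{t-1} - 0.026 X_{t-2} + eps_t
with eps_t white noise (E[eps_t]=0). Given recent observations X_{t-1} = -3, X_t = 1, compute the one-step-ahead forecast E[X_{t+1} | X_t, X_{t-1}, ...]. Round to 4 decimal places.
E[X_{t+1} \mid \mathcal F_t] = -2.3340

For an AR(p) model X_t = c + sum_i phi_i X_{t-i} + eps_t, the
one-step-ahead conditional mean is
  E[X_{t+1} | X_t, ...] = c + sum_i phi_i X_{t+1-i}.
Substitute known values:
  E[X_{t+1} | ...] = -2 + (-0.412) * (1) + (-0.026) * (-3)
                   = -2.3340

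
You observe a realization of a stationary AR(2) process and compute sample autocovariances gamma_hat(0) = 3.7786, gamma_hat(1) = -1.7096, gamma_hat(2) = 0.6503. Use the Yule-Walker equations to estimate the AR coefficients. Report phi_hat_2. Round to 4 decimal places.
\hat\phi_{2} = -0.0410

The Yule-Walker equations for an AR(p) process read, in matrix form,
  Gamma_p phi = r_p,   with   (Gamma_p)_{ij} = gamma(|i - j|),
                       (r_p)_i = gamma(i),   i,j = 1..p.
Substitute the sample gammas (Toeplitz matrix and right-hand side of size 2):
  Gamma_p = [[3.7786, -1.7096], [-1.7096, 3.7786]]
  r_p     = [-1.7096, 0.6503]
Written out:
  3.7786 phi_1 - 1.7096 phi_2 = -1.7096
  -1.7096 phi_1 + 3.7786 phi_2 = 0.6503
Solve by Cramer's rule:
  det = gamma(0)^2 - gamma(1)^2 = (3.7786)^2 - (-1.7096)^2 = 14.27781796 - 2.92273216 = 11.3550858
  phi_hat_1 = [gamma(1) gamma(0) - gamma(1) gamma(2)] / det = [(-1.7096)(3.7786) - (-1.7096)(0.6503)] / 11.3550858 = -5.34814168 / 11.3550858 = -0.471
  phi_hat_2 = [gamma(0) gamma(2) - gamma(1)^2] / det = [(3.7786)(0.6503) - (-1.7096)^2] / 11.3550858 = -0.46550858 / 11.3550858 = -0.041
So phi_hat = [-0.4710, -0.0410].
Therefore phi_hat_2 = -0.0410.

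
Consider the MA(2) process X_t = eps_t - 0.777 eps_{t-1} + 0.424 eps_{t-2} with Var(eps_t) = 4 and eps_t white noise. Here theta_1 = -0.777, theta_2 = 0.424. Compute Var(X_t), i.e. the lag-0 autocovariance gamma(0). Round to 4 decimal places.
\gamma(0) = 7.1340

For an MA(q) process X_t = eps_t + sum_i theta_i eps_{t-i} with
Var(eps_t) = sigma^2, the variance is
  gamma(0) = sigma^2 * (1 + sum_i theta_i^2).
  sum_i theta_i^2 = (-0.777)^2 + (0.424)^2 = 0.603729 + 0.179776 = 0.783505.
  gamma(0) = 4 * (1 + 0.783505) = 4 * 1.783505 = 7.13402, which rounds to 7.1340.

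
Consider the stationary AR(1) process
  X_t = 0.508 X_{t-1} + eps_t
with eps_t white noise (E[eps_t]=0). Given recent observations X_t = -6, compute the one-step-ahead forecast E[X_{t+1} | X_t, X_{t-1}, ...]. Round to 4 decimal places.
E[X_{t+1} \mid \mathcal F_t] = -3.0480

For an AR(p) model X_t = c + sum_i phi_i X_{t-i} + eps_t, the
one-step-ahead conditional mean is
  E[X_{t+1} | X_t, ...] = c + sum_i phi_i X_{t+1-i}.
Substitute known values:
  E[X_{t+1} | ...] = (0.508) * (-6)
                   = -3.0480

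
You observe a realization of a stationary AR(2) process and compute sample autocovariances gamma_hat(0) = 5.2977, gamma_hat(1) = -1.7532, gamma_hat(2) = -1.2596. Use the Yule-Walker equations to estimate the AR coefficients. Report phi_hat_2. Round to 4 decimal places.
\hat\phi_{2} = -0.3900

The Yule-Walker equations for an AR(p) process read, in matrix form,
  Gamma_p phi = r_p,   with   (Gamma_p)_{ij} = gamma(|i - j|),
                       (r_p)_i = gamma(i),   i,j = 1..p.
Substitute the sample gammas (Toeplitz matrix and right-hand side of size 2):
  Gamma_p = [[5.2977, -1.7532], [-1.7532, 5.2977]]
  r_p     = [-1.7532, -1.2596]
Written out:
  5.2977 phi_1 - 1.7532 phi_2 = -1.7532
  -1.7532 phi_1 + 5.2977 phi_2 = -1.2596
Solve by Cramer's rule:
  det = gamma(0)^2 - gamma(1)^2 = (5.2977)^2 - (-1.7532)^2 = 28.06562529 - 3.07371024 = 24.99191505
  phi_hat_1 = [gamma(1) gamma(0) - gamma(1) gamma(2)] / det = [(-1.7532)(5.2977) - (-1.7532)(-1.2596)] / 24.99191505 = -11.49625836 / 24.99191505 = -0.46
  phi_hat_2 = [gamma(0) gamma(2) - gamma(1)^2] / det = [(5.2977)(-1.2596) - (-1.7532)^2] / 24.99191505 = -9.74669316 / 24.99191505 = -0.39
So phi_hat = [-0.4600, -0.3900].
Therefore phi_hat_2 = -0.3900.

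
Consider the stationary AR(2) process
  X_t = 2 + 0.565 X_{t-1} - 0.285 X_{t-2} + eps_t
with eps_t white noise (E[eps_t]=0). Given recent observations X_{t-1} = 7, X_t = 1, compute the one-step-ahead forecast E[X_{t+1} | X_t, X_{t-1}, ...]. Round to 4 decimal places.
E[X_{t+1} \mid \mathcal F_t] = 0.5700

For an AR(p) model X_t = c + sum_i phi_i X_{t-i} + eps_t, the
one-step-ahead conditional mean is
  E[X_{t+1} | X_t, ...] = c + sum_i phi_i X_{t+1-i}.
Substitute known values:
  E[X_{t+1} | ...] = 2 + (0.565) * (1) + (-0.285) * (7)
                   = 0.5700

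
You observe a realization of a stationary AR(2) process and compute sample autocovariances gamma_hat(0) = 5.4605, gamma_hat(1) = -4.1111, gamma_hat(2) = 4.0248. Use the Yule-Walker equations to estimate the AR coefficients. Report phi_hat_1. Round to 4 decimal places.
\hat\phi_{1} = -0.4570

The Yule-Walker equations for an AR(p) process read, in matrix form,
  Gamma_p phi = r_p,   with   (Gamma_p)_{ij} = gamma(|i - j|),
                       (r_p)_i = gamma(i),   i,j = 1..p.
Substitute the sample gammas (Toeplitz matrix and right-hand side of size 2):
  Gamma_p = [[5.4605, -4.1111], [-4.1111, 5.4605]]
  r_p     = [-4.1111, 4.0248]
Written out:
  5.4605 phi_1 - 4.1111 phi_2 = -4.1111
  -4.1111 phi_1 + 5.4605 phi_2 = 4.0248
Solve by Cramer's rule:
  det = gamma(0)^2 - gamma(1)^2 = (5.4605)^2 - (-4.1111)^2 = 29.81706025 - 16.90114321 = 12.91591704
  phi_hat_1 = [gamma(1) gamma(0) - gamma(1) gamma(2)] / det = [(-4.1111)(5.4605) - (-4.1111)(4.0248)] / 12.91591704 = -5.90230627 / 12.91591704 = -0.457
  phi_hat_2 = [gamma(0) gamma(2) - gamma(1)^2] / det = [(5.4605)(4.0248) - (-4.1111)^2] / 12.91591704 = 5.07627719 / 12.91591704 = 0.393
So phi_hat = [-0.4570, 0.3930].
Therefore phi_hat_1 = -0.4570.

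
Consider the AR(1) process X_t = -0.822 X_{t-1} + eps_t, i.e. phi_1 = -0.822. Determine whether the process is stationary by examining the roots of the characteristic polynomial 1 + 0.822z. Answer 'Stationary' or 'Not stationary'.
\text{Stationary}

The AR(p) characteristic polynomial is P(z) = 1 + 0.822z.
Stationarity requires all roots to lie outside the unit circle, i.e. |z| > 1 for every root.
This is linear in z: 1 + (0.822) z = 0  =>  z = -1/(0.822) = -1.216545,  |z| = 1.216545.
Moduli of all roots: 1.2165.
All moduli strictly greater than 1? Yes.
Verdict: Stationary.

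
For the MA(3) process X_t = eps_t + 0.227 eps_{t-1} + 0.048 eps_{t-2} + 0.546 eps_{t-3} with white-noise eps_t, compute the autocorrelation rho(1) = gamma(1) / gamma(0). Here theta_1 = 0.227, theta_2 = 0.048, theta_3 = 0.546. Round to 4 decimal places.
\rho(1) = 0.1954

For an MA(q) process with theta_0 = 1, the autocovariance is
  gamma(k) = sigma^2 * sum_{i=0..q-k} theta_i * theta_{i+k},
and rho(k) = gamma(k) / gamma(0). Sigma^2 cancels.
  numerator   = (1)*(0.227) + (0.227)*(0.048) + (0.048)*(0.546) = 0.264104.
  denominator = (1)^2 + (0.227)^2 + (0.048)^2 + (0.546)^2 = 1.351949.
  rho(1) = 0.264104 / 1.351949 = 0.1954.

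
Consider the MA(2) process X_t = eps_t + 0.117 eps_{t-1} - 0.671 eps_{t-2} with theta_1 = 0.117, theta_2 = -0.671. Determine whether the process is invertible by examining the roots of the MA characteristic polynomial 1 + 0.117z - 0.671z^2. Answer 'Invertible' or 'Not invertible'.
\text{Invertible}

The MA(q) characteristic polynomial is P(z) = 1 + 0.117z - 0.671z^2.
Invertibility requires all roots to lie outside the unit circle, i.e. |z| > 1 for every root.
Set 1 + (0.117) z + (-0.671) z^2 = 0, i.e. a z^2 + b z + c = 0 with a = -0.671, b = 0.117, c = 1.
Discriminant D = b^2 - 4ac = (0.117)^2 - 4*(-0.671)*1 = 0.013689 - (-2.684) = 2.697689.
D >= 0, so the roots are real: z = (-b +/- sqrt(D)) / (2a) = (-0.117 +/- 1.642464) / (-1.342).
  z_1 = (-0.117 + 1.642464) / (-1.342) = -1.1367,   |z_1| = 1.1367.
  z_2 = (-0.117 - 1.642464) / (-1.342) = 1.3111,   |z_2| = 1.3111.
Moduli of all roots: 1.1367, 1.3111.
All moduli strictly greater than 1? Yes.
Verdict: Invertible.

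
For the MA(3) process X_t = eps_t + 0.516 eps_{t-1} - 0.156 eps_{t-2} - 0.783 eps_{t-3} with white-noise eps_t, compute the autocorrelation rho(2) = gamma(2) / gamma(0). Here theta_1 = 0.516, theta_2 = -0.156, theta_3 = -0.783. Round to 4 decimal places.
\rho(2) = -0.2942

For an MA(q) process with theta_0 = 1, the autocovariance is
  gamma(k) = sigma^2 * sum_{i=0..q-k} theta_i * theta_{i+k},
and rho(k) = gamma(k) / gamma(0). Sigma^2 cancels.
  numerator   = (1)*(-0.156) + (0.516)*(-0.783) = -0.560028.
  denominator = (1)^2 + (0.516)^2 + (-0.156)^2 + (-0.783)^2 = 1.903681.
  rho(2) = -0.560028 / 1.903681 = -0.2942.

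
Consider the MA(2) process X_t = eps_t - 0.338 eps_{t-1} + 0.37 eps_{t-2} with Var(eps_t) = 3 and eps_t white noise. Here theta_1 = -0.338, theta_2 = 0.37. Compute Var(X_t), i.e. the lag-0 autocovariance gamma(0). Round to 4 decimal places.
\gamma(0) = 3.7534

For an MA(q) process X_t = eps_t + sum_i theta_i eps_{t-i} with
Var(eps_t) = sigma^2, the variance is
  gamma(0) = sigma^2 * (1 + sum_i theta_i^2).
  sum_i theta_i^2 = (-0.338)^2 + (0.37)^2 = 0.114244 + 0.1369 = 0.251144.
  gamma(0) = 3 * (1 + 0.251144) = 3 * 1.251144 = 3.753432, which rounds to 3.7534.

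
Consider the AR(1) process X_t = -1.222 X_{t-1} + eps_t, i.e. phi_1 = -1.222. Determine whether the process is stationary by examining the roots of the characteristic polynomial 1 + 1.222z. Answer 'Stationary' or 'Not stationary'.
\text{Not stationary}

The AR(p) characteristic polynomial is P(z) = 1 + 1.222z.
Stationarity requires all roots to lie outside the unit circle, i.e. |z| > 1 for every root.
This is linear in z: 1 + (1.222) z = 0  =>  z = -1/(1.222) = -0.818331,  |z| = 0.818331.
Moduli of all roots: 0.8183.
All moduli strictly greater than 1? No.
Verdict: Not stationary.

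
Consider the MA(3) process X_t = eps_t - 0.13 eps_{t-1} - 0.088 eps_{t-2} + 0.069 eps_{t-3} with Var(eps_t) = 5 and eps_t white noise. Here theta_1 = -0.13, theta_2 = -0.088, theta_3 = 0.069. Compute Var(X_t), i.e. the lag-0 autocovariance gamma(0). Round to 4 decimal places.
\gamma(0) = 5.1470

For an MA(q) process X_t = eps_t + sum_i theta_i eps_{t-i} with
Var(eps_t) = sigma^2, the variance is
  gamma(0) = sigma^2 * (1 + sum_i theta_i^2).
  sum_i theta_i^2 = (-0.13)^2 + (-0.088)^2 + (0.069)^2 = 0.0169 + 0.007744 + 0.004761 = 0.029405.
  gamma(0) = 5 * (1 + 0.029405) = 5 * 1.029405 = 5.147025, which rounds to 5.1470.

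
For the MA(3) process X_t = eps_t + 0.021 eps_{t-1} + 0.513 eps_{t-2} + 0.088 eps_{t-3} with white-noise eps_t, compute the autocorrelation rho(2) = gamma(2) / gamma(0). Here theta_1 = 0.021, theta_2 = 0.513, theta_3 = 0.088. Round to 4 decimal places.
\rho(2) = 0.4050

For an MA(q) process with theta_0 = 1, the autocovariance is
  gamma(k) = sigma^2 * sum_{i=0..q-k} theta_i * theta_{i+k},
and rho(k) = gamma(k) / gamma(0). Sigma^2 cancels.
  numerator   = (1)*(0.513) + (0.021)*(0.088) = 0.514848.
  denominator = (1)^2 + (0.021)^2 + (0.513)^2 + (0.088)^2 = 1.271354.
  rho(2) = 0.514848 / 1.271354 = 0.4050.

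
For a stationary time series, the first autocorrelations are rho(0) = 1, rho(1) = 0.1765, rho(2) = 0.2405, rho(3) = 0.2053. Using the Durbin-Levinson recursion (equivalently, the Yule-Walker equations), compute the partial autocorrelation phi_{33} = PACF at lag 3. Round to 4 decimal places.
\phi_{33} = 0.1450

The PACF at lag k is phi_{kk}, the last component of the solution
to the Yule-Walker system G_k phi = r_k where
  (G_k)_{ij} = rho(|i - j|), (r_k)_i = rho(i), i,j = 1..k.
Equivalently, Durbin-Levinson gives phi_{kk} iteratively:
  phi_{11} = rho(1)
  phi_{kk} = [rho(k) - sum_{j=1..k-1} phi_{k-1,j} rho(k-j)]
            / [1 - sum_{j=1..k-1} phi_{k-1,j} rho(j)],
  phi_{k,j} = phi_{k-1,j} - phi_{kk} phi_{k-1,k-j},  j = 1..k-1.
Step k = 1:
  phi_11 = rho(1) = 0.1765.
Step k = 2:
  phi_22 = [rho(2) - phi_11 rho(1)] / [1 - phi_11 rho(1)] = [0.2405 - (0.1765)(0.1765)] / [1 - (0.1765)(0.1765)]
         = 0.20934775 / 0.96884775 = 0.216079.
  Update: phi_21 = phi_11 - phi_22 phi_11 = 0.1765 - (0.216079)(0.1765) = 0.138362.
Step k = 3:
  phi_33 = [rho(3) - phi_21 rho(2) - phi_22 rho(1)] / [1 - phi_21 rho(1) - phi_22 rho(2)]
    numerator   = 0.2053 - (0.138362)(0.2405) - (0.216079)(0.1765) = 0.13388597
    denominator = 1 - (0.138362)(0.1765) - (0.216079)(0.2405) = 0.92361208
  phi_33 = 0.13388597 / 0.92361208 = 0.145.
Therefore phi_{33} = 0.1450.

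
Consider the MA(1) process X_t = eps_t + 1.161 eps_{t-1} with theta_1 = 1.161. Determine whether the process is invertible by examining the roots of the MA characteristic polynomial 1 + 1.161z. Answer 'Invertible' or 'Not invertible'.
\text{Not invertible}

The MA(q) characteristic polynomial is P(z) = 1 + 1.161z.
Invertibility requires all roots to lie outside the unit circle, i.e. |z| > 1 for every root.
This is linear in z: 1 + (1.161) z = 0  =>  z = -1/(1.161) = -0.861326,  |z| = 0.861326.
Moduli of all roots: 0.8613.
All moduli strictly greater than 1? No.
Verdict: Not invertible.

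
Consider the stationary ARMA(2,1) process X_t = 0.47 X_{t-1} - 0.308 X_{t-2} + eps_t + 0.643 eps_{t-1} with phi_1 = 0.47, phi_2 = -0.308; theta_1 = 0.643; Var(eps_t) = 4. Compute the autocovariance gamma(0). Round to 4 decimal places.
\gamma(0) = 9.5173

Multiply the model equation by X_{t-k} and take expectations. With theta_0 = psi_0 = 1 and psi_j the MA(infinity) weights, this gives
  gamma(k) - sum_i phi_i gamma(k-i) = c_k,
  c_k = sigma^2 * sum_{j=k..q} theta_j psi_{j-k}   (c_k = 0 for k > q),
using gamma(-m) = gamma(m).
psi-weights needed (psi_j = theta_j + sum_i phi_i psi_{j-i}):
  psi_1 = theta_1 + phi_1 = 0.643 + (0.47) = 1.113
Right-hand sides:
  c_0 = sigma^2 (1 + theta_1 psi_1) = 4 * (1 + (0.643)(1.113)) = 4 * 1.715659 = 6.862636
  c_1 = sigma^2 theta_1 = 4 * (0.643) = 2.572
  c_2 = 0
Equations for k = 0, 1, 2 (AR order 2, c_2 = 0):
  (E0) gamma(0) = phi_1 gamma(1) + phi_2 gamma(2) + c_0
  (E1) gamma(1) = phi_1 gamma(0) + phi_2 gamma(1) + c_1
  (E2) gamma(2) = phi_1 gamma(1) + phi_2 gamma(0)
From (E1): gamma(1) = A gamma(0) + B with
  A = phi_1 / (1 - phi_2) = 0.47 / 1.308 = 0.359327,   B = c_1 / (1 - phi_2) = 2.572 / 1.308 = 1.966361.
Insert (E2) into (E0): gamma(0) (1 - phi_2^2) = phi_1 (1 + phi_2) gamma(1) + c_0.
  phi_1 (1 + phi_2) = (0.47)(0.692) = 0.32524,   1 - phi_2^2 = 0.905136.
Replace gamma(1) by A gamma(0) + B and collect gamma(0):
  gamma(0) [0.905136 - (0.32524)(0.359327)] = (0.32524)(1.966361) + 6.862636
  gamma(0) * 0.788268 = 7.502175
  gamma(0) = 7.502175 / 0.788268 = 9.517285.
Therefore gamma(0) = 9.5173 (to 4 decimal places).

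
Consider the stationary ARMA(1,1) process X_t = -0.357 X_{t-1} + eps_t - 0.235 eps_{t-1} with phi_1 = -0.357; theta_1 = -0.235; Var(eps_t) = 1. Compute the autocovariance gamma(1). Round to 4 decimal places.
\gamma(1) = -0.7354

Multiply the model equation by X_{t-k} and take expectations. With theta_0 = psi_0 = 1 and psi_j the MA(infinity) weights, this gives
  gamma(k) - sum_i phi_i gamma(k-i) = c_k,
  c_k = sigma^2 * sum_{j=k..q} theta_j psi_{j-k}   (c_k = 0 for k > q),
using gamma(-m) = gamma(m).
psi-weights needed (psi_j = theta_j + sum_i phi_i psi_{j-i}):
  psi_1 = theta_1 + phi_1 = -0.235 + (-0.357) = -0.592
Right-hand sides:
  c_0 = sigma^2 (1 + theta_1 psi_1) = 1 * (1 + (-0.235)(-0.592)) = 1 * 1.13912 = 1.13912
  c_1 = sigma^2 theta_1 = 1 * (-0.235) = -0.235
  c_2 = 0
Equations for k = 0 and k = 1 (AR order 1):
  gamma(0) = phi_1 gamma(1) + c_0
  gamma(1) = phi_1 gamma(0) + c_1
Substituting the second into the first: gamma(0) (1 - phi_1^2) = c_0 + phi_1 c_1, so
  gamma(0) = (c_0 + phi_1 c_1) / (1 - phi_1^2) = (1.13912 + (-0.357)(-0.235)) / (1 - (-0.357)^2) = 1.223015 / 0.872551 = 1.401654.
  gamma(1) = phi_1 gamma(0) + c_1 = (-0.357)(1.401654) + (-0.235) = -0.735391.
Therefore gamma(1) = -0.7354 (to 4 decimal places).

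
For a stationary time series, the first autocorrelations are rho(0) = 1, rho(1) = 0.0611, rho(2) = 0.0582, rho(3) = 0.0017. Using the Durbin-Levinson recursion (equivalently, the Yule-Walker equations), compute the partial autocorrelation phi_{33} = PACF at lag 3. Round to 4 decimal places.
\phi_{33} = -0.0050

The PACF at lag k is phi_{kk}, the last component of the solution
to the Yule-Walker system G_k phi = r_k where
  (G_k)_{ij} = rho(|i - j|), (r_k)_i = rho(i), i,j = 1..k.
Equivalently, Durbin-Levinson gives phi_{kk} iteratively:
  phi_{11} = rho(1)
  phi_{kk} = [rho(k) - sum_{j=1..k-1} phi_{k-1,j} rho(k-j)]
            / [1 - sum_{j=1..k-1} phi_{k-1,j} rho(j)],
  phi_{k,j} = phi_{k-1,j} - phi_{kk} phi_{k-1,k-j},  j = 1..k-1.
Step k = 1:
  phi_11 = rho(1) = 0.0611.
Step k = 2:
  phi_22 = [rho(2) - phi_11 rho(1)] / [1 - phi_11 rho(1)] = [0.0582 - (0.0611)(0.0611)] / [1 - (0.0611)(0.0611)]
         = 0.05446679 / 0.99626679 = 0.054671.
  Update: phi_21 = phi_11 - phi_22 phi_11 = 0.0611 - (0.054671)(0.0611) = 0.05776.
Step k = 3:
  phi_33 = [rho(3) - phi_21 rho(2) - phi_22 rho(1)] / [1 - phi_21 rho(1) - phi_22 rho(2)]
    numerator   = 0.0017 - (0.05776)(0.0582) - (0.054671)(0.0611) = -0.005002
    denominator = 1 - (0.05776)(0.0611) - (0.054671)(0.0582) = 0.99328904
  phi_33 = -0.005002 / 0.99328904 = -0.005.
Therefore phi_{33} = -0.0050.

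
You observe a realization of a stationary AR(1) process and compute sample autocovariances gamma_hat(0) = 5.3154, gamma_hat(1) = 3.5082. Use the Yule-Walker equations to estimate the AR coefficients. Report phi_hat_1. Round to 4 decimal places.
\hat\phi_{1} = 0.6600

The Yule-Walker equations for an AR(p) process read, in matrix form,
  Gamma_p phi = r_p,   with   (Gamma_p)_{ij} = gamma(|i - j|),
                       (r_p)_i = gamma(i),   i,j = 1..p.
Substitute the sample gammas (Toeplitz matrix and right-hand side of size 1):
  Gamma_p = [[5.3154]]
  r_p     = [3.5082]
With p = 1 this is the single equation gamma(0) phi_1 = gamma(1):
  phi_hat_1 = gamma(1) / gamma(0) = 3.5082 / 5.3154 = 0.6600.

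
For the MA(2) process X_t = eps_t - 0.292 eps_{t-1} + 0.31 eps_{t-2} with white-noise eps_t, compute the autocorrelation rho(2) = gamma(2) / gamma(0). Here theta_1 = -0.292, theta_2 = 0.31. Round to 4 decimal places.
\rho(2) = 0.2624

For an MA(q) process with theta_0 = 1, the autocovariance is
  gamma(k) = sigma^2 * sum_{i=0..q-k} theta_i * theta_{i+k},
and rho(k) = gamma(k) / gamma(0). Sigma^2 cancels.
  numerator   = (1)*(0.31) = 0.31.
  denominator = (1)^2 + (-0.292)^2 + (0.31)^2 = 1.181364.
  rho(2) = 0.31 / 1.181364 = 0.2624.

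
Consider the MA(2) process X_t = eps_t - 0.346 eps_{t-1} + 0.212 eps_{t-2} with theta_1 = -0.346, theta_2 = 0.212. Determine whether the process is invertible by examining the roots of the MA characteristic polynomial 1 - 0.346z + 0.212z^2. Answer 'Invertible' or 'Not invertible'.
\text{Invertible}

The MA(q) characteristic polynomial is P(z) = 1 - 0.346z + 0.212z^2.
Invertibility requires all roots to lie outside the unit circle, i.e. |z| > 1 for every root.
Set 1 + (-0.346) z + (0.212) z^2 = 0, i.e. a z^2 + b z + c = 0 with a = 0.212, b = -0.346, c = 1.
Discriminant D = b^2 - 4ac = (-0.346)^2 - 4*(0.212)*1 = 0.119716 - (0.848) = -0.728284.
D < 0, so the roots are the complex-conjugate pair z = (-b +/- i sqrt(-D)) / (2a) = 0.816 +/- 2.0127i.
For a conjugate pair |z|^2 = z * conj(z) = (product of roots) = c/a = 1/(0.212) = 4.716981, so |z| = sqrt(4.716981) = 2.1719 for both roots.
Moduli of all roots: 2.1719, 2.1719.
All moduli strictly greater than 1? Yes.
Verdict: Invertible.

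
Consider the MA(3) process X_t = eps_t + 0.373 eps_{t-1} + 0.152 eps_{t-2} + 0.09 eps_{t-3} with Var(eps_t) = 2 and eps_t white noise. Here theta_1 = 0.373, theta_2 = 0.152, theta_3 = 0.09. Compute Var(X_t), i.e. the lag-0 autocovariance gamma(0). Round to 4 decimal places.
\gamma(0) = 2.3407

For an MA(q) process X_t = eps_t + sum_i theta_i eps_{t-i} with
Var(eps_t) = sigma^2, the variance is
  gamma(0) = sigma^2 * (1 + sum_i theta_i^2).
  sum_i theta_i^2 = (0.373)^2 + (0.152)^2 + (0.09)^2 = 0.139129 + 0.023104 + 0.0081 = 0.170333.
  gamma(0) = 2 * (1 + 0.170333) = 2 * 1.170333 = 2.340666, which rounds to 2.3407.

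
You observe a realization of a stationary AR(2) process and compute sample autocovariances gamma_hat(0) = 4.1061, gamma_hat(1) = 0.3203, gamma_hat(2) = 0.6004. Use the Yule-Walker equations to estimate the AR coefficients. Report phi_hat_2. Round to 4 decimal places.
\hat\phi_{2} = 0.1410

The Yule-Walker equations for an AR(p) process read, in matrix form,
  Gamma_p phi = r_p,   with   (Gamma_p)_{ij} = gamma(|i - j|),
                       (r_p)_i = gamma(i),   i,j = 1..p.
Substitute the sample gammas (Toeplitz matrix and right-hand side of size 2):
  Gamma_p = [[4.1061, 0.3203], [0.3203, 4.1061]]
  r_p     = [0.3203, 0.6004]
Written out:
  4.1061 phi_1 + 0.3203 phi_2 = 0.3203
  0.3203 phi_1 + 4.1061 phi_2 = 0.6004
Solve by Cramer's rule:
  det = gamma(0)^2 - gamma(1)^2 = (4.1061)^2 - (0.3203)^2 = 16.86005721 - 0.10259209 = 16.75746512
  phi_hat_1 = [gamma(1) gamma(0) - gamma(1) gamma(2)] / det = [(0.3203)(4.1061) - (0.3203)(0.6004)] / 16.75746512 = 1.12287571 / 16.75746512 = 0.067
  phi_hat_2 = [gamma(0) gamma(2) - gamma(1)^2] / det = [(4.1061)(0.6004) - (0.3203)^2] / 16.75746512 = 2.36271035 / 16.75746512 = 0.141
So phi_hat = [0.0670, 0.1410].
Therefore phi_hat_2 = 0.1410.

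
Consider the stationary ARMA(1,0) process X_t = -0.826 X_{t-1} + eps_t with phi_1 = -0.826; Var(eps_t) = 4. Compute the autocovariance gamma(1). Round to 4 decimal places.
\gamma(1) = -10.3990

Multiply the model equation by X_{t-k} and take expectations. With theta_0 = psi_0 = 1 and psi_j the MA(infinity) weights, this gives
  gamma(k) - sum_i phi_i gamma(k-i) = c_k,
  c_k = sigma^2 * sum_{j=k..q} theta_j psi_{j-k}   (c_k = 0 for k > q),
using gamma(-m) = gamma(m).
Pure AR (q = 0): c_0 = sigma^2 = 4, c_k = 0 for k >= 1.
Equations for k = 0 and k = 1 (AR order 1):
  gamma(0) = phi_1 gamma(1) + c_0
  gamma(1) = phi_1 gamma(0) + c_1
Substituting the second into the first: gamma(0) (1 - phi_1^2) = c_0 + phi_1 c_1, so
  gamma(0) = c_0 / (1 - phi_1^2) = 4 / (1 - (-0.826)^2) = 4 / 0.317724 = 12.589543.
  gamma(1) = phi_1 gamma(0) = (-0.826)(12.589543) = -10.398963.
Therefore gamma(1) = -10.3990 (to 4 decimal places).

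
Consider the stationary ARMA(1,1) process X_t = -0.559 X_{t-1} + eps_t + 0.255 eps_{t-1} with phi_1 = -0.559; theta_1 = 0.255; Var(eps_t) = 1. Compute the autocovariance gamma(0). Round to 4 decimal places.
\gamma(0) = 1.1344

Multiply the model equation by X_{t-k} and take expectations. With theta_0 = psi_0 = 1 and psi_j the MA(infinity) weights, this gives
  gamma(k) - sum_i phi_i gamma(k-i) = c_k,
  c_k = sigma^2 * sum_{j=k..q} theta_j psi_{j-k}   (c_k = 0 for k > q),
using gamma(-m) = gamma(m).
psi-weights needed (psi_j = theta_j + sum_i phi_i psi_{j-i}):
  psi_1 = theta_1 + phi_1 = 0.255 + (-0.559) = -0.304
Right-hand sides:
  c_0 = sigma^2 (1 + theta_1 psi_1) = 1 * (1 + (0.255)(-0.304)) = 1 * 0.92248 = 0.92248
  c_1 = sigma^2 theta_1 = 1 * (0.255) = 0.255
  c_2 = 0
Equations for k = 0 and k = 1 (AR order 1):
  gamma(0) = phi_1 gamma(1) + c_0
  gamma(1) = phi_1 gamma(0) + c_1
Substituting the second into the first: gamma(0) (1 - phi_1^2) = c_0 + phi_1 c_1, so
  gamma(0) = (c_0 + phi_1 c_1) / (1 - phi_1^2) = (0.92248 + (-0.559)(0.255)) / (1 - (-0.559)^2) = 0.779935 / 0.687519 = 1.13442.
Therefore gamma(0) = 1.1344 (to 4 decimal places).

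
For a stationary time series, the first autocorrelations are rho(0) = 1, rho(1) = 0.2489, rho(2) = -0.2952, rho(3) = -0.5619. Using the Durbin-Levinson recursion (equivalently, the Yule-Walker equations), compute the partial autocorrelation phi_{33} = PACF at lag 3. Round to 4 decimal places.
\phi_{33} = -0.4559

The PACF at lag k is phi_{kk}, the last component of the solution
to the Yule-Walker system G_k phi = r_k where
  (G_k)_{ij} = rho(|i - j|), (r_k)_i = rho(i), i,j = 1..k.
Equivalently, Durbin-Levinson gives phi_{kk} iteratively:
  phi_{11} = rho(1)
  phi_{kk} = [rho(k) - sum_{j=1..k-1} phi_{k-1,j} rho(k-j)]
            / [1 - sum_{j=1..k-1} phi_{k-1,j} rho(j)],
  phi_{k,j} = phi_{k-1,j} - phi_{kk} phi_{k-1,k-j},  j = 1..k-1.
Step k = 1:
  phi_11 = rho(1) = 0.2489.
Step k = 2:
  phi_22 = [rho(2) - phi_11 rho(1)] / [1 - phi_11 rho(1)] = [-0.2952 - (0.2489)(0.2489)] / [1 - (0.2489)(0.2489)]
         = -0.35715121 / 0.93804879 = -0.380738.
  Update: phi_21 = phi_11 - phi_22 phi_11 = 0.2489 - (-0.380738)(0.2489) = 0.343666.
Step k = 3:
  phi_33 = [rho(3) - phi_21 rho(2) - phi_22 rho(1)] / [1 - phi_21 rho(1) - phi_22 rho(2)]
    numerator   = -0.5619 - (0.343666)(-0.2952) - (-0.380738)(0.2489) = -0.36568407
    denominator = 1 - (0.343666)(0.2489) - (-0.380738)(-0.2952) = 0.8020676
  phi_33 = -0.36568407 / 0.8020676 = -0.4559.
Therefore phi_{33} = -0.4559.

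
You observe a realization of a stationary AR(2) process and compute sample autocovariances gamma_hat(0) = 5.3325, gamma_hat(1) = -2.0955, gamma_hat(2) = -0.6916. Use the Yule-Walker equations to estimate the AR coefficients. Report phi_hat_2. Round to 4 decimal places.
\hat\phi_{2} = -0.3360

The Yule-Walker equations for an AR(p) process read, in matrix form,
  Gamma_p phi = r_p,   with   (Gamma_p)_{ij} = gamma(|i - j|),
                       (r_p)_i = gamma(i),   i,j = 1..p.
Substitute the sample gammas (Toeplitz matrix and right-hand side of size 2):
  Gamma_p = [[5.3325, -2.0955], [-2.0955, 5.3325]]
  r_p     = [-2.0955, -0.6916]
Written out:
  5.3325 phi_1 - 2.0955 phi_2 = -2.0955
  -2.0955 phi_1 + 5.3325 phi_2 = -0.6916
Solve by Cramer's rule:
  det = gamma(0)^2 - gamma(1)^2 = (5.3325)^2 - (-2.0955)^2 = 28.43555625 - 4.39112025 = 24.044436
  phi_hat_1 = [gamma(1) gamma(0) - gamma(1) gamma(2)] / det = [(-2.0955)(5.3325) - (-2.0955)(-0.6916)] / 24.044436 = -12.62350155 / 24.044436 = -0.525
  phi_hat_2 = [gamma(0) gamma(2) - gamma(1)^2] / det = [(5.3325)(-0.6916) - (-2.0955)^2] / 24.044436 = -8.07907725 / 24.044436 = -0.336
So phi_hat = [-0.5250, -0.3360].
Therefore phi_hat_2 = -0.3360.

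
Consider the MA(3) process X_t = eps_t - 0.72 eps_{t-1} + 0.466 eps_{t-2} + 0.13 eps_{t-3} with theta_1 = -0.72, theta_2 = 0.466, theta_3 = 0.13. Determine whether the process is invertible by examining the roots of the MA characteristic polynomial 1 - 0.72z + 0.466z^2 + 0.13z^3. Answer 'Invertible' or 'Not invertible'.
\text{Invertible}

The MA(q) characteristic polynomial is P(z) = 1 - 0.72z + 0.466z^2 + 0.13z^3.
Invertibility requires all roots to lie outside the unit circle, i.e. |z| > 1 for every root.
Degree 3: look for a simple real root z0 first, then factor out (1 - z/z0) and solve the remaining quadratic.
Testing z0 = -5: P(-5) = 1 + (-0.72)(-5) + (0.466)(-5)^2 + (0.13)(-5)^3
  = 1 + (3.6) + (11.65) + (-16.25) = 0.  So z_0 = -5 is a root, |z_0| = 5.
Divide out the factor (1 + 0.2 z) = (1 - z/z0) (since 1/z0 = -0.2):
  P(z) = (1 + 0.2 z)(1 + (-0.92) z + (0.65) z^2)
  [check: z-coef -0.92 - (-0.2) = -0.72; z^2-coef 0.65 - (-0.2)(-0.92) = 0.466; z^3-coef -(-0.2)(0.65) = 0.13.]
Remaining roots from the quadratic factor 1 + (-0.92) z + (0.65) z^2:
  Set 1 + (-0.92) z + (0.65) z^2 = 0, i.e. a z^2 + b z + c = 0 with a = 0.65, b = -0.92, c = 1.
  Discriminant D = b^2 - 4ac = (-0.92)^2 - 4*(0.65)*1 = 0.8464 - (2.6) = -1.7536.
  D < 0, so the roots are the complex-conjugate pair z = (-b +/- i sqrt(-D)) / (2a) = 0.7077 +/- 1.0186i.
  For a conjugate pair |z|^2 = z * conj(z) = (product of roots) = c/a = 1/(0.65) = 1.538462, so |z| = sqrt(1.538462) = 1.2403 for both roots.
Moduli of all roots: 5.0000, 1.2403, 1.2403.
All moduli strictly greater than 1? Yes.
Verdict: Invertible.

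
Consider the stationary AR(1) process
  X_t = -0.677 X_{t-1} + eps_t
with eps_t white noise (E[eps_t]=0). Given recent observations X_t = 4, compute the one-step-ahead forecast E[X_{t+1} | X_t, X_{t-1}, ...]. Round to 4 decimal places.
E[X_{t+1} \mid \mathcal F_t] = -2.7080

For an AR(p) model X_t = c + sum_i phi_i X_{t-i} + eps_t, the
one-step-ahead conditional mean is
  E[X_{t+1} | X_t, ...] = c + sum_i phi_i X_{t+1-i}.
Substitute known values:
  E[X_{t+1} | ...] = (-0.677) * (4)
                   = -2.7080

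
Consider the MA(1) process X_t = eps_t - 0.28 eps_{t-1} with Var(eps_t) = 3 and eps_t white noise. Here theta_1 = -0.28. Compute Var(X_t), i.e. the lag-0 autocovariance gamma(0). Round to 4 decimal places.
\gamma(0) = 3.2352

For an MA(q) process X_t = eps_t + sum_i theta_i eps_{t-i} with
Var(eps_t) = sigma^2, the variance is
  gamma(0) = sigma^2 * (1 + sum_i theta_i^2).
  sum_i theta_i^2 = (-0.28)^2 = 0.0784.
  gamma(0) = 3 * (1 + 0.0784) = 3 * 1.0784 = 3.2352.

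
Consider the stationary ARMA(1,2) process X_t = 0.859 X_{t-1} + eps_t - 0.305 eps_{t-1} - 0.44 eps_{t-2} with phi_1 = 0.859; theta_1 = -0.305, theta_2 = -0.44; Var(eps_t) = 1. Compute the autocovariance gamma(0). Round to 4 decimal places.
\gamma(0) = 1.3118

Multiply the model equation by X_{t-k} and take expectations. With theta_0 = psi_0 = 1 and psi_j the MA(infinity) weights, this gives
  gamma(k) - sum_i phi_i gamma(k-i) = c_k,
  c_k = sigma^2 * sum_{j=k..q} theta_j psi_{j-k}   (c_k = 0 for k > q),
using gamma(-m) = gamma(m).
psi-weights needed (psi_j = theta_j + sum_i phi_i psi_{j-i}):
  psi_1 = theta_1 + phi_1 = -0.305 + (0.859) = 0.554
  psi_2 = theta_2 + phi_1 psi_1 = -0.44 + (0.859)(0.554) = 0.035886
Right-hand sides:
  c_0 = sigma^2 (1 + theta_1 psi_1 + theta_2 psi_2) = 1 * (1 + (-0.305)(0.554) + (-0.44)(0.035886)) = 1 * 0.81524 = 0.81524
  c_1 = sigma^2 (theta_1 + theta_2 psi_1) = 1 * (-0.305 + (-0.44)(0.554)) = -0.54876
  c_2 = sigma^2 theta_2 = 1 * (-0.44) = -0.44
Equations for k = 0 and k = 1 (AR order 1):
  gamma(0) = phi_1 gamma(1) + c_0
  gamma(1) = phi_1 gamma(0) + c_1
Substituting the second into the first: gamma(0) (1 - phi_1^2) = c_0 + phi_1 c_1, so
  gamma(0) = (c_0 + phi_1 c_1) / (1 - phi_1^2) = (0.81524 + (0.859)(-0.54876)) / (1 - (0.859)^2) = 0.343855 / 0.262119 = 1.311829.
Therefore gamma(0) = 1.3118 (to 4 decimal places).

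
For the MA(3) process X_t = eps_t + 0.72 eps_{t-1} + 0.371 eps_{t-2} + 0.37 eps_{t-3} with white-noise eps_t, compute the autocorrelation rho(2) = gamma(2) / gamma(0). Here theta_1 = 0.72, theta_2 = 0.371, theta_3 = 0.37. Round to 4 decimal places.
\rho(2) = 0.3555

For an MA(q) process with theta_0 = 1, the autocovariance is
  gamma(k) = sigma^2 * sum_{i=0..q-k} theta_i * theta_{i+k},
and rho(k) = gamma(k) / gamma(0). Sigma^2 cancels.
  numerator   = (1)*(0.371) + (0.72)*(0.37) = 0.6374.
  denominator = (1)^2 + (0.72)^2 + (0.371)^2 + (0.37)^2 = 1.792941.
  rho(2) = 0.6374 / 1.792941 = 0.3555.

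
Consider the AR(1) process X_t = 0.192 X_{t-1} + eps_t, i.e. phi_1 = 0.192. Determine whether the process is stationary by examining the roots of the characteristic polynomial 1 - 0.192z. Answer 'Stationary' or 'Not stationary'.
\text{Stationary}

The AR(p) characteristic polynomial is P(z) = 1 - 0.192z.
Stationarity requires all roots to lie outside the unit circle, i.e. |z| > 1 for every root.
This is linear in z: 1 + (-0.192) z = 0  =>  z = -1/(-0.192) = 5.208333,  |z| = 5.208333.
Moduli of all roots: 5.2083.
All moduli strictly greater than 1? Yes.
Verdict: Stationary.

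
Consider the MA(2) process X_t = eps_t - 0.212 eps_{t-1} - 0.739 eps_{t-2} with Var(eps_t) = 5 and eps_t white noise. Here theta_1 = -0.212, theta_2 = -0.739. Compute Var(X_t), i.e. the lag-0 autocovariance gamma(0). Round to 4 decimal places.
\gamma(0) = 7.9553

For an MA(q) process X_t = eps_t + sum_i theta_i eps_{t-i} with
Var(eps_t) = sigma^2, the variance is
  gamma(0) = sigma^2 * (1 + sum_i theta_i^2).
  sum_i theta_i^2 = (-0.212)^2 + (-0.739)^2 = 0.044944 + 0.546121 = 0.591065.
  gamma(0) = 5 * (1 + 0.591065) = 5 * 1.591065 = 7.955325, which rounds to 7.9553.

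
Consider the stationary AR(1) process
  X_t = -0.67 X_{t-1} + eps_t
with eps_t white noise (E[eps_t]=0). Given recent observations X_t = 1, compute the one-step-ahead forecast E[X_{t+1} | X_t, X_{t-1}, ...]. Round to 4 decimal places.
E[X_{t+1} \mid \mathcal F_t] = -0.6700

For an AR(p) model X_t = c + sum_i phi_i X_{t-i} + eps_t, the
one-step-ahead conditional mean is
  E[X_{t+1} | X_t, ...] = c + sum_i phi_i X_{t+1-i}.
Substitute known values:
  E[X_{t+1} | ...] = (-0.67) * (1)
                   = -0.6700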